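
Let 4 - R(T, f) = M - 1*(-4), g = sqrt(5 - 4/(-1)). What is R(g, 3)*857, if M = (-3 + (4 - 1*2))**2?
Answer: -857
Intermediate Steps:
M = 1 (M = (-3 + (4 - 2))**2 = (-3 + 2)**2 = (-1)**2 = 1)
g = 3 (g = sqrt(5 - 4*(-1)) = sqrt(5 + 4) = sqrt(9) = 3)
R(T, f) = -1 (R(T, f) = 4 - (1 - 1*(-4)) = 4 - (1 + 4) = 4 - 1*5 = 4 - 5 = -1)
R(g, 3)*857 = -1*857 = -857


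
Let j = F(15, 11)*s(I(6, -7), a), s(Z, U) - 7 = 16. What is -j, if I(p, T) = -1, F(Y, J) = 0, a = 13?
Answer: 0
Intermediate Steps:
s(Z, U) = 23 (s(Z, U) = 7 + 16 = 23)
j = 0 (j = 0*23 = 0)
-j = -1*0 = 0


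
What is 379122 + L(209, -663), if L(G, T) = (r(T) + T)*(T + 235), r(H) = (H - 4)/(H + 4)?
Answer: 436556398/659 ≈ 6.6245e+5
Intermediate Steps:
r(H) = (-4 + H)/(4 + H)
L(G, T) = (235 + T)*(T + (-4 + T)/(4 + T)) (L(G, T) = ((-4 + T)/(4 + T) + T)*(T + 235) = (T + (-4 + T)/(4 + T))*(235 + T) = (235 + T)*(T + (-4 + T)/(4 + T)))
379122 + L(209, -663) = 379122 + (-940 + (-663)³ + 240*(-663)² + 1171*(-663))/(4 - 663) = 379122 + (-940 - 291434247 + 240*439569 - 776373)/(-659) = 379122 - (-940 - 291434247 + 105496560 - 776373)/659 = 379122 - 1/659*(-186715000) = 379122 + 186715000/659 = 436556398/659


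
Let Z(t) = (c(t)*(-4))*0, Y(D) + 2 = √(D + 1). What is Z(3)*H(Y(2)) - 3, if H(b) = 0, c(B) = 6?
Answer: -3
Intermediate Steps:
Y(D) = -2 + √(1 + D) (Y(D) = -2 + √(D + 1) = -2 + √(1 + D))
Z(t) = 0 (Z(t) = (6*(-4))*0 = -24*0 = 0)
Z(3)*H(Y(2)) - 3 = 0*0 - 3 = 0 - 3 = -3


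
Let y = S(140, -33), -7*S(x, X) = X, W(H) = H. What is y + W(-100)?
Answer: -667/7 ≈ -95.286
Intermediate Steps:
S(x, X) = -X/7
y = 33/7 (y = -⅐*(-33) = 33/7 ≈ 4.7143)
y + W(-100) = 33/7 - 100 = -667/7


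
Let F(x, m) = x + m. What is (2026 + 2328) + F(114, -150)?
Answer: 4318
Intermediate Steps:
F(x, m) = m + x
(2026 + 2328) + F(114, -150) = (2026 + 2328) + (-150 + 114) = 4354 - 36 = 4318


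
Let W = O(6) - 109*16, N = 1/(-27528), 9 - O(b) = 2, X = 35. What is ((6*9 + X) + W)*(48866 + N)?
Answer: -277107748882/3441 ≈ -8.0531e+7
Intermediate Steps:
O(b) = 7 (O(b) = 9 - 1*2 = 9 - 2 = 7)
N = -1/27528 ≈ -3.6327e-5
W = -1737 (W = 7 - 109*16 = 7 - 1744 = -1737)
((6*9 + X) + W)*(48866 + N) = ((6*9 + 35) - 1737)*(48866 - 1/27528) = ((54 + 35) - 1737)*(1345183247/27528) = (89 - 1737)*(1345183247/27528) = -1648*1345183247/27528 = -277107748882/3441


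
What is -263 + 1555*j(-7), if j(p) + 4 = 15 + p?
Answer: 5957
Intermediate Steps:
j(p) = 11 + p (j(p) = -4 + (15 + p) = 11 + p)
-263 + 1555*j(-7) = -263 + 1555*(11 - 7) = -263 + 1555*4 = -263 + 6220 = 5957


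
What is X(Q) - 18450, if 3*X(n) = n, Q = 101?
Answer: -55249/3 ≈ -18416.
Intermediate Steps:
X(n) = n/3
X(Q) - 18450 = (⅓)*101 - 18450 = 101/3 - 18450 = -55249/3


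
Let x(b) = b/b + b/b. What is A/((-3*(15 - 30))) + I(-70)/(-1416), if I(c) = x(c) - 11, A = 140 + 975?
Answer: 105283/4248 ≈ 24.784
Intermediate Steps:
x(b) = 2 (x(b) = 1 + 1 = 2)
A = 1115
I(c) = -9 (I(c) = 2 - 11 = -9)
A/((-3*(15 - 30))) + I(-70)/(-1416) = 1115/((-3*(15 - 30))) - 9/(-1416) = 1115/((-3*(-15))) - 9*(-1/1416) = 1115/45 + 3/472 = 1115*(1/45) + 3/472 = 223/9 + 3/472 = 105283/4248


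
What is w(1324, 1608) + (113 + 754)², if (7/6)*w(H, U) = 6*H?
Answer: 5309487/7 ≈ 7.5850e+5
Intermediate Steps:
w(H, U) = 36*H/7 (w(H, U) = 6*(6*H)/7 = 36*H/7)
w(1324, 1608) + (113 + 754)² = (36/7)*1324 + (113 + 754)² = 47664/7 + 867² = 47664/7 + 751689 = 5309487/7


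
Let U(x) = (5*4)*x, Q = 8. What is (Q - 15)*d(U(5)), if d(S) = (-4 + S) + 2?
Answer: -686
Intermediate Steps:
U(x) = 20*x
d(S) = -2 + S
(Q - 15)*d(U(5)) = (8 - 15)*(-2 + 20*5) = -7*(-2 + 100) = -7*98 = -686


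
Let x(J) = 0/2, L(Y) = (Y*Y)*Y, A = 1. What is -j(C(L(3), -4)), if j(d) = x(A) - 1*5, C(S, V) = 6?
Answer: 5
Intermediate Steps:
L(Y) = Y**3 (L(Y) = Y**2*Y = Y**3)
x(J) = 0 (x(J) = 0*(1/2) = 0)
j(d) = -5 (j(d) = 0 - 1*5 = 0 - 5 = -5)
-j(C(L(3), -4)) = -1*(-5) = 5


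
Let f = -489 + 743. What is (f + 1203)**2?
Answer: 2122849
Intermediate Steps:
f = 254
(f + 1203)**2 = (254 + 1203)**2 = 1457**2 = 2122849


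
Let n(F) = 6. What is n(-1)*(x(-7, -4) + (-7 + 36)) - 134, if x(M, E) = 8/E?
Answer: 28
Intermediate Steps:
n(-1)*(x(-7, -4) + (-7 + 36)) - 134 = 6*(8/(-4) + (-7 + 36)) - 134 = 6*(8*(-¼) + 29) - 134 = 6*(-2 + 29) - 134 = 6*27 - 134 = 162 - 134 = 28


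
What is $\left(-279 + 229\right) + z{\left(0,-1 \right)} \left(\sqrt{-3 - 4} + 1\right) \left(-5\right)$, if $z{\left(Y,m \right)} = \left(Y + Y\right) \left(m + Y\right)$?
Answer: $-50$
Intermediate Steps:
$z{\left(Y,m \right)} = 2 Y \left(Y + m\right)$
$\left(-279 + 229\right) + z{\left(0,-1 \right)} \left(\sqrt{-3 - 4} + 1\right) \left(-5\right) = \left(-279 + 229\right) + 2 \cdot 0 \left(0 - 1\right) \left(\sqrt{-3 - 4} + 1\right) \left(-5\right) = -50 + 2 \cdot 0 \left(-1\right) \left(\sqrt{-7} + 1\right) \left(-5\right) = -50 + 0 \left(i \sqrt{7} + 1\right) \left(-5\right) = -50 + 0 \left(1 + i \sqrt{7}\right) \left(-5\right) = -50 + 0 \left(-5\right) = -50 + 0 = -50$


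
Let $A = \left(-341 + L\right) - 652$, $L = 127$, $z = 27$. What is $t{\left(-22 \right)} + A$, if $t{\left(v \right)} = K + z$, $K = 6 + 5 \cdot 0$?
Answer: $-833$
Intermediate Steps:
$K = 6$ ($K = 6 + 0 = 6$)
$t{\left(v \right)} = 33$ ($t{\left(v \right)} = 6 + 27 = 33$)
$A = -866$ ($A = \left(-341 + 127\right) - 652 = -214 - 652 = -866$)
$t{\left(-22 \right)} + A = 33 - 866 = -833$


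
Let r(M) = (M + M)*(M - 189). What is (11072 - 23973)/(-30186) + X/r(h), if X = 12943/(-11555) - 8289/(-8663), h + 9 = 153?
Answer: 154972874590813/362597727538800 ≈ 0.42740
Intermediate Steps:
h = 144 (h = -9 + 153 = 144)
r(M) = 2*M*(-189 + M) (r(M) = (2*M)*(-189 + M) = 2*M*(-189 + M))
X = -16345814/100100965 (X = 12943*(-1/11555) - 8289*(-1/8663) = -12943/11555 + 8289/8663 = -16345814/100100965 ≈ -0.16329)
(11072 - 23973)/(-30186) + X/r(h) = (11072 - 23973)/(-30186) - 16345814*1/(288*(-189 + 144))/100100965 = -12901*(-1/30186) - 16345814/(100100965*(2*144*(-45))) = 12901/30186 - 16345814/100100965/(-12960) = 12901/30186 - 16345814/100100965*(-1/12960) = 12901/30186 + 8172907/648654253200 = 154972874590813/362597727538800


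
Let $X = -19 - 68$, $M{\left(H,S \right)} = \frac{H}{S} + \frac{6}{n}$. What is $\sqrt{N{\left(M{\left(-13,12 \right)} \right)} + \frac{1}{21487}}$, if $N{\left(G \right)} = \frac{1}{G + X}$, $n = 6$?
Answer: $\frac{i \sqrt{5766142918085}}{22453915} \approx 0.10694 i$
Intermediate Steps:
$M{\left(H,S \right)} = 1 + \frac{H}{S}$ ($M{\left(H,S \right)} = \frac{H}{S} + \frac{6}{6} = \frac{H}{S} + 6 \cdot \frac{1}{6} = \frac{H}{S} + 1 = 1 + \frac{H}{S}$)
$X = -87$
$N{\left(G \right)} = \frac{1}{-87 + G}$ ($N{\left(G \right)} = \frac{1}{G - 87} = \frac{1}{-87 + G}$)
$\sqrt{N{\left(M{\left(-13,12 \right)} \right)} + \frac{1}{21487}} = \sqrt{\frac{1}{-87 + \frac{-13 + 12}{12}} + \frac{1}{21487}} = \sqrt{\frac{1}{-87 + \frac{1}{12} \left(-1\right)} + \frac{1}{21487}} = \sqrt{\frac{1}{-87 - \frac{1}{12}} + \frac{1}{21487}} = \sqrt{\frac{1}{- \frac{1045}{12}} + \frac{1}{21487}} = \sqrt{- \frac{12}{1045} + \frac{1}{21487}} = \sqrt{- \frac{256799}{22453915}} = \frac{i \sqrt{5766142918085}}{22453915}$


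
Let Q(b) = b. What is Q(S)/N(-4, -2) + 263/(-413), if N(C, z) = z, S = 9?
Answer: -4243/826 ≈ -5.1368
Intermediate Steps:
Q(S)/N(-4, -2) + 263/(-413) = 9/(-2) + 263/(-413) = 9*(-1/2) + 263*(-1/413) = -9/2 - 263/413 = -4243/826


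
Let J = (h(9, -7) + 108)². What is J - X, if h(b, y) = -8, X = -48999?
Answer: 58999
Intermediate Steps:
J = 10000 (J = (-8 + 108)² = 100² = 10000)
J - X = 10000 - 1*(-48999) = 10000 + 48999 = 58999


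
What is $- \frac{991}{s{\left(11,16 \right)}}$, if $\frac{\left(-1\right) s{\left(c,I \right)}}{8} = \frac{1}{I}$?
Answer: $1982$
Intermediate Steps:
$s{\left(c,I \right)} = - \frac{8}{I}$
$- \frac{991}{s{\left(11,16 \right)}} = - \frac{991}{\left(-8\right) \frac{1}{16}} = - \frac{991}{- \frac{1}{2}} = \left(-991\right) \left(-2\right) = 1982$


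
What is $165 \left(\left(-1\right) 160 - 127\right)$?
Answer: $-47355$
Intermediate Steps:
$165 \left(\left(-1\right) 160 - 127\right) = 165 \left(-160 - 127\right) = 165 \left(-287\right) = -47355$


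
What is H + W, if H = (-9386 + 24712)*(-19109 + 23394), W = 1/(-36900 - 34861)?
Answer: 4712681933509/71761 ≈ 6.5672e+7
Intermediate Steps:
W = -1/71761 (W = 1/(-71761) = -1/71761 ≈ -1.3935e-5)
H = 65671910 (H = 15326*4285 = 65671910)
H + W = 65671910 - 1/71761 = 4712681933509/71761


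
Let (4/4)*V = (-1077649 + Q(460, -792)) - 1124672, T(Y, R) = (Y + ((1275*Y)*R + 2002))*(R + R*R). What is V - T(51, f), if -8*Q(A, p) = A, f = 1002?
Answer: -130966563319993/2 ≈ -6.5483e+13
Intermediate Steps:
Q(A, p) = -A/8
T(Y, R) = (R + R²)*(2002 + Y + 1275*R*Y) (T(Y, R) = (Y + (1275*R*Y + 2002))*(R + R²) = (Y + (2002 + 1275*R*Y))*(R + R²) = (2002 + Y + 1275*R*Y)*(R + R²) = (R + R²)*(2002 + Y + 1275*R*Y))
V = -4404757/2 (V = (-1077649 - ⅛*460) - 1124672 = (-1077649 - 115/2) - 1124672 = -2155413/2 - 1124672 = -4404757/2 ≈ -2.2024e+6)
V - T(51, f) = -4404757/2 - 1002*(2002 + 51 + 2002*1002 + 1275*51*1002² + 1276*1002*51) = -4404757/2 - 1002*(2002 + 51 + 2006004 + 1275*51*1004004 + 65206152) = -4404757/2 - 1002*(2002 + 51 + 2006004 + 65285360100 + 65206152) = -4404757/2 - 1002*65352574309 = -4404757/2 - 1*65483279457618 = -4404757/2 - 65483279457618 = -130966563319993/2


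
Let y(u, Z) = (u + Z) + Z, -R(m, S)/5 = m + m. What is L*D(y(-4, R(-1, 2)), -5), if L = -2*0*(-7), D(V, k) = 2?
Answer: 0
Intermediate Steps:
R(m, S) = -10*m (R(m, S) = -5*(m + m) = -10*m)
y(u, Z) = u + 2*Z (y(u, Z) = (Z + u) + Z = u + 2*Z)
L = 0 (L = 0*(-7) = 0)
L*D(y(-4, R(-1, 2)), -5) = 0*2 = 0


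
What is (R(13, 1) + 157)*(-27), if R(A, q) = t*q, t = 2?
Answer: -4293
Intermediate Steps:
R(A, q) = 2*q
(R(13, 1) + 157)*(-27) = (2*1 + 157)*(-27) = (2 + 157)*(-27) = 159*(-27) = -4293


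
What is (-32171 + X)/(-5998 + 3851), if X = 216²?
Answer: -14485/2147 ≈ -6.7466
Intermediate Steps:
X = 46656
(-32171 + X)/(-5998 + 3851) = (-32171 + 46656)/(-5998 + 3851) = 14485/(-2147) = 14485*(-1/2147) = -14485/2147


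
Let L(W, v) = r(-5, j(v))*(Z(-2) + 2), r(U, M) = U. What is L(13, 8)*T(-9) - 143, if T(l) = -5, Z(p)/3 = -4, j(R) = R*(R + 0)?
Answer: -393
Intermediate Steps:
j(R) = R**2 (j(R) = R*R = R**2)
Z(p) = -12 (Z(p) = 3*(-4) = -12)
L(W, v) = 50 (L(W, v) = -5*(-12 + 2) = -5*(-10) = 50)
L(13, 8)*T(-9) - 143 = 50*(-5) - 143 = -250 - 143 = -393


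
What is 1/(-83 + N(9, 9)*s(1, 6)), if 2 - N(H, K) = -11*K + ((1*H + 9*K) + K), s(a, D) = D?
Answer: -1/71 ≈ -0.014085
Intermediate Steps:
N(H, K) = 2 + K - H (N(H, K) = 2 - (-11*K + ((1*H + 9*K) + K)) = 2 - (-11*K + ((H + 9*K) + K)) = 2 - (-11*K + (H + 10*K)) = 2 - (H - K) = 2 + (K - H) = 2 + K - H)
1/(-83 + N(9, 9)*s(1, 6)) = 1/(-83 + (2 + 9 - 1*9)*6) = 1/(-83 + (2 + 9 - 9)*6) = 1/(-83 + 2*6) = 1/(-83 + 12) = 1/(-71) = -1/71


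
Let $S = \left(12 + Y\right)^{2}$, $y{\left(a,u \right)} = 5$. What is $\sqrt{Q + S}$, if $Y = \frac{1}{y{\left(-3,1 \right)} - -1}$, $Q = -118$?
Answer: $\frac{\sqrt{1081}}{6} \approx 5.4798$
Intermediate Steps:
$Y = \frac{1}{6}$ ($Y = \frac{1}{5 - -1} = \frac{1}{5 + \left(-1 + 2\right)} = \frac{1}{5 + 1} = \frac{1}{6} \approx 0.16667$)
$S = \frac{5329}{36}$ ($S = \left(12 + \frac{1}{6}\right)^{2} = \left(\frac{73}{6}\right)^{2} = \frac{5329}{36} \approx 148.03$)
$\sqrt{Q + S} = \sqrt{-118 + \frac{5329}{36}} = \sqrt{\frac{1081}{36}} = \frac{\sqrt{1081}}{6}$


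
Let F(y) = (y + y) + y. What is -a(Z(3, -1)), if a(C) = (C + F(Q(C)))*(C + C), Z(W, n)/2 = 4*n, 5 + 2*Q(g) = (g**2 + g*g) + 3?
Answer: 2896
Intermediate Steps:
Q(g) = -1 + g**2 (Q(g) = -5/2 + ((g**2 + g*g) + 3)/2 = -5/2 + ((g**2 + g**2) + 3)/2 = -5/2 + (2*g**2 + 3)/2 = -5/2 + (3 + 2*g**2)/2 = -5/2 + (3/2 + g**2) = -1 + g**2)
F(y) = 3*y (F(y) = 2*y + y = 3*y)
Z(W, n) = 8*n (Z(W, n) = 2*(4*n) = 8*n)
a(C) = 2*C*(-3 + C + 3*C**2) (a(C) = (C + 3*(-1 + C**2))*(C + C) = (C + (-3 + 3*C**2))*(2*C) = (-3 + C + 3*C**2)*(2*C) = 2*C*(-3 + C + 3*C**2))
-a(Z(3, -1)) = -2*8*(-1)*(-3 + 8*(-1) + 3*(8*(-1))**2) = -2*(-8)*(-3 - 8 + 3*(-8)**2) = -2*(-8)*(-3 - 8 + 3*64) = -2*(-8)*(-3 - 8 + 192) = -2*(-8)*181 = -1*(-2896) = 2896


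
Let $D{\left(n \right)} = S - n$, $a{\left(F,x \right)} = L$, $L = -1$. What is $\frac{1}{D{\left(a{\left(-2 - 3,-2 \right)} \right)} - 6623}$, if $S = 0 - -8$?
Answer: $- \frac{1}{6614} \approx -0.00015119$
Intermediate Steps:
$a{\left(F,x \right)} = -1$
$S = 8$ ($S = 0 + 8 = 8$)
$D{\left(n \right)} = 8 - n$
$\frac{1}{D{\left(a{\left(-2 - 3,-2 \right)} \right)} - 6623} = \frac{1}{\left(8 - -1\right) - 6623} = \frac{1}{\left(8 + 1\right) - 6623} = \frac{1}{9 - 6623} = \frac{1}{-6614} = - \frac{1}{6614}$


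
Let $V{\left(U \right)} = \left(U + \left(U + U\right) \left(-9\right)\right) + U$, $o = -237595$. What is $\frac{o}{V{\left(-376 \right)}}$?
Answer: $- \frac{237595}{6016} \approx -39.494$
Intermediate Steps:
$V{\left(U \right)} = - 16 U$ ($V{\left(U \right)} = \left(U + 2 U \left(-9\right)\right) + U = \left(U - 18 U\right) + U = - 17 U + U = - 16 U$)
$\frac{o}{V{\left(-376 \right)}} = - \frac{237595}{\left(-16\right) \left(-376\right)} = - \frac{237595}{6016}$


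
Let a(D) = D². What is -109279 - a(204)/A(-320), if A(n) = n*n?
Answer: -699388201/6400 ≈ -1.0928e+5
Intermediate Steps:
A(n) = n²
-109279 - a(204)/A(-320) = -109279 - 204²/((-320)²) = -109279 - 41616/102400 = -109279 - 1*2601/6400 = -109279 - 2601/6400 = -699388201/6400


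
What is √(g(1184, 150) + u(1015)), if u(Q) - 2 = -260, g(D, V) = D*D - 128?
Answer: √1401470 ≈ 1183.8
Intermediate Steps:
g(D, V) = -128 + D² (g(D, V) = D² - 128 = -128 + D²)
u(Q) = -258 (u(Q) = 2 - 260 = -258)
√(g(1184, 150) + u(1015)) = √((-128 + 1184²) - 258) = √((-128 + 1401856) - 258) = √(1401728 - 258) = √1401470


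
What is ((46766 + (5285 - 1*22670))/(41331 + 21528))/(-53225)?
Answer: -29381/3345670275 ≈ -8.7818e-6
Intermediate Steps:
((46766 + (5285 - 1*22670))/(41331 + 21528))/(-53225) = ((46766 + (5285 - 22670))/62859)*(-1/53225) = ((46766 - 17385)*(1/62859))*(-1/53225) = (29381*(1/62859))*(-1/53225) = (29381/62859)*(-1/53225) = -29381/3345670275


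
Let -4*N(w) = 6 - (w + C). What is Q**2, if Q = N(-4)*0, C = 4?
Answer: 0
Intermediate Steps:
N(w) = -1/2 + w/4 (N(w) = -(6 - (w + 4))/4 = -(6 - (4 + w))/4 = -(6 + (-4 - w))/4 = -(2 - w)/4 = -1/2 + w/4)
Q = 0 (Q = (-1/2 + (1/4)*(-4))*0 = (-1/2 - 1)*0 = -3/2*0 = 0)
Q**2 = 0**2 = 0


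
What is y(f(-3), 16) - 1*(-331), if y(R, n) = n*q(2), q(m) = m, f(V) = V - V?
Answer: 363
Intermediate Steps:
f(V) = 0
y(R, n) = 2*n (y(R, n) = n*2 = 2*n)
y(f(-3), 16) - 1*(-331) = 2*16 - 1*(-331) = 32 + 331 = 363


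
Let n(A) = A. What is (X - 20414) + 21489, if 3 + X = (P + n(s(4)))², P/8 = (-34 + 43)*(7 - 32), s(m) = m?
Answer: 3226688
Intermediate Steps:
P = -1800 (P = 8*((-34 + 43)*(7 - 32)) = 8*(9*(-25)) = 8*(-225) = -1800)
X = 3225613 (X = -3 + (-1800 + 4)² = -3 + (-1796)² = -3 + 3225616 = 3225613)
(X - 20414) + 21489 = (3225613 - 20414) + 21489 = 3205199 + 21489 = 3226688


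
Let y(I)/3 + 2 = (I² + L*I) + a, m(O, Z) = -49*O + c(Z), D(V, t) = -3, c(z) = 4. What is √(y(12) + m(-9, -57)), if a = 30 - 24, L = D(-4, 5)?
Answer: √781 ≈ 27.946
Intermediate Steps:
L = -3
a = 6
m(O, Z) = 4 - 49*O (m(O, Z) = -49*O + 4 = 4 - 49*O)
y(I) = 12 - 9*I + 3*I² (y(I) = -6 + 3*((I² - 3*I) + 6) = -6 + 3*(6 + I² - 3*I) = -6 + (18 - 9*I + 3*I²) = 12 - 9*I + 3*I²)
√(y(12) + m(-9, -57)) = √((12 - 9*12 + 3*12²) + (4 - 49*(-9))) = √((12 - 108 + 3*144) + (4 + 441)) = √((12 - 108 + 432) + 445) = √(336 + 445) = √781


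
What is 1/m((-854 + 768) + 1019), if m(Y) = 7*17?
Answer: 1/119 ≈ 0.0084034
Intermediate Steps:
m(Y) = 119
1/m((-854 + 768) + 1019) = 1/119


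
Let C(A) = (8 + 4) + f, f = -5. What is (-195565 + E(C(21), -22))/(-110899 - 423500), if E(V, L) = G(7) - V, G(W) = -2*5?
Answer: 65194/178133 ≈ 0.36598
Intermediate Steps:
G(W) = -10
C(A) = 7 (C(A) = (8 + 4) - 5 = 12 - 5 = 7)
E(V, L) = -10 - V
(-195565 + E(C(21), -22))/(-110899 - 423500) = (-195565 + (-10 - 1*7))/(-110899 - 423500) = (-195565 + (-10 - 7))/(-534399) = (-195565 - 17)*(-1/534399) = -195582*(-1/534399) = 65194/178133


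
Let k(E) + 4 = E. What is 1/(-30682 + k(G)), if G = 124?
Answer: -1/30562 ≈ -3.2720e-5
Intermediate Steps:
k(E) = -4 + E
1/(-30682 + k(G)) = 1/(-30682 + (-4 + 124)) = 1/(-30682 + 120) = 1/(-30562) = -1/30562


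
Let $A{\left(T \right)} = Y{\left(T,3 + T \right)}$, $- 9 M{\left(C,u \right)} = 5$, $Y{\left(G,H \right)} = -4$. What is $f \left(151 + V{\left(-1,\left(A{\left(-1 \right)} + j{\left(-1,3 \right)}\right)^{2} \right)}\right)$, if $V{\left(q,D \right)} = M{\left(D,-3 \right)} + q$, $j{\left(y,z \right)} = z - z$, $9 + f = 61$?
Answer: $\frac{69940}{9} \approx 7771.1$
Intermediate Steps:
$f = 52$ ($f = -9 + 61 = 52$)
$M{\left(C,u \right)} = - \frac{5}{9}$ ($M{\left(C,u \right)} = \left(- \frac{1}{9}\right) 5 = - \frac{5}{9}$)
$j{\left(y,z \right)} = 0$
$A{\left(T \right)} = -4$
$V{\left(q,D \right)} = - \frac{5}{9} + q$
$f \left(151 + V{\left(-1,\left(A{\left(-1 \right)} + j{\left(-1,3 \right)}\right)^{2} \right)}\right) = 52 \left(151 - \frac{14}{9}\right) = 52 \cdot \frac{1345}{9} = \frac{69940}{9}$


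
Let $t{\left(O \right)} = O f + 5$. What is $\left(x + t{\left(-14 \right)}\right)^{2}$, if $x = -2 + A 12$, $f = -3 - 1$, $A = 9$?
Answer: $27889$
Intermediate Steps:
$f = -4$
$t{\left(O \right)} = 5 - 4 O$ ($t{\left(O \right)} = O \left(-4\right) + 5 = - 4 O + 5 = 5 - 4 O$)
$x = 106$ ($x = -2 + 9 \cdot 12 = -2 + 108 = 106$)
$\left(x + t{\left(-14 \right)}\right)^{2} = \left(106 + \left(5 - -56\right)\right)^{2} = \left(106 + \left(5 + 56\right)\right)^{2} = \left(106 + 61\right)^{2} = 167^{2} = 27889$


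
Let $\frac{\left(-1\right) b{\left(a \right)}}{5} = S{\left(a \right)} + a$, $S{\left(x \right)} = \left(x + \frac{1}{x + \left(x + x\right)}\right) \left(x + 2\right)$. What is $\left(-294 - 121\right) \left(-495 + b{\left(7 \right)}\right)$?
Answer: $\frac{2460950}{7} \approx 3.5156 \cdot 10^{5}$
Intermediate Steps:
$S{\left(x \right)} = \left(2 + x\right) \left(x + \frac{1}{3 x}\right)$ ($S{\left(x \right)} = \left(x + \frac{1}{x + 2 x}\right) \left(2 + x\right) = \left(x + \frac{1}{3 x}\right) \left(2 + x\right) = \left(2 + x\right) \left(x + \frac{1}{3 x}\right)$)
$b{\left(a \right)} = - \frac{5}{3} - 15 a - 5 a^{2} - \frac{10}{3 a}$ ($b{\left(a \right)} = - 5 \left(\left(\frac{1}{3} + a^{2} + 2 a + \frac{2}{3 a}\right) + a\right) = - 5 \left(\frac{1}{3} + a^{2} + 3 a + \frac{2}{3 a}\right) = - \frac{5}{3} - 15 a - 5 a^{2} - \frac{10}{3 a}$)
$\left(-294 - 121\right) \left(-495 + b{\left(7 \right)}\right) = \left(-294 - 121\right) \left(-495 - \left(\frac{320}{3} + 245 + \frac{10}{21}\right)\right) = - 415 \left(-495 - \frac{2465}{7}\right) = \left(-415\right) \left(- \frac{5930}{7}\right) = \frac{2460950}{7}$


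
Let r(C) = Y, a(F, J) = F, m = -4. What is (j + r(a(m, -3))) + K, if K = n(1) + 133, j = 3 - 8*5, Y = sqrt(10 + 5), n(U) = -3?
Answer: 93 + sqrt(15) ≈ 96.873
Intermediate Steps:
Y = sqrt(15) ≈ 3.8730
r(C) = sqrt(15)
j = -37 (j = 3 - 40 = -37)
K = 130 (K = -3 + 133 = 130)
(j + r(a(m, -3))) + K = (-37 + sqrt(15)) + 130 = 93 + sqrt(15)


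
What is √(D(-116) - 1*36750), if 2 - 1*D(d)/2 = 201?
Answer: 2*I*√9287 ≈ 192.74*I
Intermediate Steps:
D(d) = -398 (D(d) = 4 - 2*201 = 4 - 402 = -398)
√(D(-116) - 1*36750) = √(-398 - 1*36750) = √(-398 - 36750) = √(-37148) = 2*I*√9287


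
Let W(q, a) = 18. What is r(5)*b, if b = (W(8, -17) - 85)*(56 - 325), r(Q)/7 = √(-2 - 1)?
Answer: 126161*I*√3 ≈ 2.1852e+5*I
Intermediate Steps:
r(Q) = 7*I*√3 (r(Q) = 7*√(-2 - 1) = 7*√(-3) = 7*(I*√3) = 7*I*√3)
b = 18023 (b = (18 - 85)*(56 - 325) = -67*(-269) = 18023)
r(5)*b = (7*I*√3)*18023 = 126161*I*√3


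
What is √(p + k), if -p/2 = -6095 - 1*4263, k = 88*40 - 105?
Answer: √24131 ≈ 155.34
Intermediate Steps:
k = 3415 (k = 3520 - 105 = 3415)
p = 20716 (p = -2*(-6095 - 1*4263) = -2*(-6095 - 4263) = -2*(-10358) = 20716)
√(p + k) = √(20716 + 3415) = √24131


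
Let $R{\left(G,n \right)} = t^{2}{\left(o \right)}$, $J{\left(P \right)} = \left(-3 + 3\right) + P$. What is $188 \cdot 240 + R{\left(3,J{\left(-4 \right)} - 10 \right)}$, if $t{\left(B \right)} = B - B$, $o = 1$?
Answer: $45120$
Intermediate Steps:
$J{\left(P \right)} = P$ ($J{\left(P \right)} = 0 + P = P$)
$t{\left(B \right)} = 0$
$R{\left(G,n \right)} = 0$ ($R{\left(G,n \right)} = 0^{2} = 0$)
$188 \cdot 240 + R{\left(3,J{\left(-4 \right)} - 10 \right)} = 188 \cdot 240 + 0 = 45120 + 0 = 45120$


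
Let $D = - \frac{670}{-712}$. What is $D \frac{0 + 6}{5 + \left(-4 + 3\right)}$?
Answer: $\frac{1005}{712} \approx 1.4115$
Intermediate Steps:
$D = \frac{335}{356}$ ($D = \left(-670\right) \left(- \frac{1}{712}\right) = \frac{335}{356} \approx 0.94101$)
$D \frac{0 + 6}{5 + \left(-4 + 3\right)} = \frac{335 \frac{0 + 6}{5 + \left(-4 + 3\right)}}{356} = \frac{335 \frac{6}{5 - 1}}{356} = \frac{335 \cdot \frac{6}{4}}{356} = \frac{335 \cdot 6 \cdot \frac{1}{4}}{356} = \frac{335}{356} \cdot \frac{3}{2} = \frac{1005}{712}$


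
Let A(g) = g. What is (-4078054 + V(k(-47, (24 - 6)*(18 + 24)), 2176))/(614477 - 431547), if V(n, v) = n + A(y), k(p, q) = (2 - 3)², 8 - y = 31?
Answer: -2039038/91465 ≈ -22.293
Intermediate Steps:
y = -23 (y = 8 - 1*31 = 8 - 31 = -23)
k(p, q) = 1 (k(p, q) = (-1)² = 1)
V(n, v) = -23 + n (V(n, v) = n - 23 = -23 + n)
(-4078054 + V(k(-47, (24 - 6)*(18 + 24)), 2176))/(614477 - 431547) = (-4078054 + (-23 + 1))/(614477 - 431547) = (-4078054 - 22)/182930 = -4078076*1/182930 = -2039038/91465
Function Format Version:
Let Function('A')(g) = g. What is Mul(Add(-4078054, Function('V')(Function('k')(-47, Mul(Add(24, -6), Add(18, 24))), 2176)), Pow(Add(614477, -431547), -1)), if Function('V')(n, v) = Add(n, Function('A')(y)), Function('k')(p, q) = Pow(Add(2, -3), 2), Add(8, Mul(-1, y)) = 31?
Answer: Rational(-2039038, 91465) ≈ -22.293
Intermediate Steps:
y = -23 (y = Add(8, Mul(-1, 31)) = Add(8, -31) = -23)
Function('k')(p, q) = 1 (Function('k')(p, q) = Pow(-1, 2) = 1)
Function('V')(n, v) = Add(-23, n) (Function('V')(n, v) = Add(n, -23) = Add(-23, n))
Mul(Add(-4078054, Function('V')(Function('k')(-47, Mul(Add(24, -6), Add(18, 24))), 2176)), Pow(Add(614477, -431547), -1)) = Mul(Add(-4078054, Add(-23, 1)), Pow(Add(614477, -431547), -1)) = Mul(Add(-4078054, -22), Pow(182930, -1)) = Mul(-4078076, Rational(1, 182930)) = Rational(-2039038, 91465)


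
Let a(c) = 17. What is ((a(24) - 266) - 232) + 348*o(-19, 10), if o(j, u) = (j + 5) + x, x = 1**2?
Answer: -5005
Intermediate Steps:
x = 1
o(j, u) = 6 + j (o(j, u) = (j + 5) + 1 = (5 + j) + 1 = 6 + j)
((a(24) - 266) - 232) + 348*o(-19, 10) = ((17 - 266) - 232) + 348*(6 - 19) = (-249 - 232) + 348*(-13) = -481 - 4524 = -5005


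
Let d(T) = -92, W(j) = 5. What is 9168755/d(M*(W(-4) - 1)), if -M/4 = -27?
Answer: -9168755/92 ≈ -99660.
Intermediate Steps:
M = 108 (M = -4*(-27) = 108)
9168755/d(M*(W(-4) - 1)) = 9168755/(-92) = 9168755*(-1/92) = -9168755/92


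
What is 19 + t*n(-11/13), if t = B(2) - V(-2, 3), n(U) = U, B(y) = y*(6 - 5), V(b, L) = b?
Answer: 203/13 ≈ 15.615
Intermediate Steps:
B(y) = y (B(y) = y*1 = y)
t = 4 (t = 2 - 1*(-2) = 2 + 2 = 4)
19 + t*n(-11/13) = 19 + 4*(-11/13) = 19 - 44/13 = 203/13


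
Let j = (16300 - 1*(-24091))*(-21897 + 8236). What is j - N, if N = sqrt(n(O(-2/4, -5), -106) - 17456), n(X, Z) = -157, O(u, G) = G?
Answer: -551781451 - 3*I*sqrt(1957) ≈ -5.5178e+8 - 132.71*I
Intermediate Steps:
N = 3*I*sqrt(1957) (N = sqrt(-157 - 17456) = sqrt(-17613) = 3*I*sqrt(1957) ≈ 132.71*I)
j = -551781451 (j = (16300 + 24091)*(-13661) = 40391*(-13661) = -551781451)
j - N = -551781451 - 3*I*sqrt(1957)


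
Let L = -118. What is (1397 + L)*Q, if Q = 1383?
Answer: 1768857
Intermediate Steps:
(1397 + L)*Q = (1397 - 118)*1383 = 1279*1383 = 1768857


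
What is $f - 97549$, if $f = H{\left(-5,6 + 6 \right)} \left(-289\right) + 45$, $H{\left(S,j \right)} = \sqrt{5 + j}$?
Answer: $-97504 - 289 \sqrt{17} \approx -98696.0$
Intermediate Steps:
$f = 45 - 289 \sqrt{17}$ ($f = \sqrt{5 + \left(6 + 6\right)} \left(-289\right) + 45 = \sqrt{5 + 12} \left(-289\right) + 45 = \sqrt{17} \left(-289\right) + 45 = - 289 \sqrt{17} + 45 = 45 - 289 \sqrt{17} \approx -1146.6$)
$f - 97549 = \left(45 - 289 \sqrt{17}\right) - 97549 = -97504 - 289 \sqrt{17}$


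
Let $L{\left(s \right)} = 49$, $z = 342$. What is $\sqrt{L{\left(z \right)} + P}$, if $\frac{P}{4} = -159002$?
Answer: $i \sqrt{635959} \approx 797.47 i$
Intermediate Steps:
$P = -636008$ ($P = 4 \left(-159002\right) = -636008$)
$\sqrt{L{\left(z \right)} + P} = \sqrt{49 - 636008} = \sqrt{-635959} = i \sqrt{635959}$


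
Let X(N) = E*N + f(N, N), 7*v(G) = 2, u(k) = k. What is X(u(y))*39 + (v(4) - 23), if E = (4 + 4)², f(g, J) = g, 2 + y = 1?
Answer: -17904/7 ≈ -2557.7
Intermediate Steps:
y = -1 (y = -2 + 1 = -1)
v(G) = 2/7 (v(G) = (⅐)*2 = 2/7)
E = 64 (E = 8² = 64)
X(N) = 65*N (X(N) = 64*N + N = 65*N)
X(u(y))*39 + (v(4) - 23) = (65*(-1))*39 + (2/7 - 23) = -65*39 - 159/7 = -2535 - 159/7 = -17904/7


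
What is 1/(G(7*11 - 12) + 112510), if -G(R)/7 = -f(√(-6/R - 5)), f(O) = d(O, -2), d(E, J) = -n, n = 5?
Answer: 1/112475 ≈ 8.8909e-6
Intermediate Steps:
d(E, J) = -5 (d(E, J) = -1*5 = -5)
f(O) = -5
G(R) = -35 (G(R) = -(-7)*(-5) = -7*5 = -35)
1/(G(7*11 - 12) + 112510) = 1/(-35 + 112510) = 1/112475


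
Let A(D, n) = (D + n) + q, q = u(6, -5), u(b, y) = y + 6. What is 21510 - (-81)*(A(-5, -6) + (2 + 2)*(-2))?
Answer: 20052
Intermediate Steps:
u(b, y) = 6 + y
q = 1 (q = 6 - 5 = 1)
A(D, n) = 1 + D + n (A(D, n) = (D + n) + 1 = 1 + D + n)
21510 - (-81)*(A(-5, -6) + (2 + 2)*(-2)) = 21510 - (-81)*((1 - 5 - 6) + (2 + 2)*(-2)) = 21510 - (-81)*(-10 + 4*(-2)) = 21510 - (-81)*(-10 - 8) = 21510 - (-81)*(-18) = 21510 - 1*1458 = 21510 - 1458 = 20052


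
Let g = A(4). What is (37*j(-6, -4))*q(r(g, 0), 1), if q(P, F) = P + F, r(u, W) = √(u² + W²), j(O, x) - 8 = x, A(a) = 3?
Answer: 592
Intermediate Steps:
g = 3
j(O, x) = 8 + x
r(u, W) = √(W² + u²)
q(P, F) = F + P
(37*j(-6, -4))*q(r(g, 0), 1) = (37*(8 - 4))*(1 + √(0² + 3²)) = (37*4)*(1 + √(0 + 9)) = 148*(1 + √9) = 148*(1 + 3) = 148*4 = 592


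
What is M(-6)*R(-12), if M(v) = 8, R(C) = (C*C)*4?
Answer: 4608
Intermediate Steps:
R(C) = 4*C² (R(C) = C²*4 = 4*C²)
M(-6)*R(-12) = 8*(4*(-12)²) = 8*(4*144) = 8*576 = 4608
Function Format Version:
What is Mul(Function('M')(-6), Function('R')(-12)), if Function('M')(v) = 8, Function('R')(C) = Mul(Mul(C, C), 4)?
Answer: 4608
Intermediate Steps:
Function('R')(C) = Mul(4, Pow(C, 2)) (Function('R')(C) = Mul(Pow(C, 2), 4) = Mul(4, Pow(C, 2)))
Mul(Function('M')(-6), Function('R')(-12)) = Mul(8, Mul(4, Pow(-12, 2))) = Mul(8, Mul(4, 144)) = Mul(8, 576) = 4608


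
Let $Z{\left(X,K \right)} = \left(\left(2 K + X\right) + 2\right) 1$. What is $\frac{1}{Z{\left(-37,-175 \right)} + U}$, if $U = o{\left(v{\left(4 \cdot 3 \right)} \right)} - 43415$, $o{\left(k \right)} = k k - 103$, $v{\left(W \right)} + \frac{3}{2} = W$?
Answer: $- \frac{4}{175171} \approx -2.2835 \cdot 10^{-5}$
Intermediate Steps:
$v{\left(W \right)} = - \frac{3}{2} + W$
$Z{\left(X,K \right)} = 2 + X + 2 K$ ($Z{\left(X,K \right)} = \left(\left(X + 2 K\right) + 2\right) 1 = \left(2 + X + 2 K\right) 1 = 2 + X + 2 K$)
$o{\left(k \right)} = -103 + k^{2}$ ($o{\left(k \right)} = k^{2} - 103 = -103 + k^{2}$)
$U = - \frac{173631}{4}$ ($U = \left(-103 + \left(- \frac{3}{2} + 4 \cdot 3\right)^{2}\right) - 43415 = \left(-103 + \left(- \frac{3}{2} + 12\right)^{2}\right) - 43415 = \left(-103 + \left(\frac{21}{2}\right)^{2}\right) - 43415 = \left(-103 + \frac{441}{4}\right) - 43415 = \frac{29}{4} - 43415 = - \frac{173631}{4} \approx -43408.0$)
$\frac{1}{Z{\left(-37,-175 \right)} + U} = \frac{1}{\left(2 - 37 + 2 \left(-175\right)\right) - \frac{173631}{4}} = \frac{1}{\left(2 - 37 - 350\right) - \frac{173631}{4}} = \frac{1}{-385 - \frac{173631}{4}} = \frac{1}{- \frac{175171}{4}} = - \frac{4}{175171}$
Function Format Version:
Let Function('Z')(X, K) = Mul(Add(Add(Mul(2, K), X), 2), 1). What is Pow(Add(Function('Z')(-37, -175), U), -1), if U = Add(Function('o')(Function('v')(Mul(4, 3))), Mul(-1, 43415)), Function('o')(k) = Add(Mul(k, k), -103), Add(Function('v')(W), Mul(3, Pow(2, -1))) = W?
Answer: Rational(-4, 175171) ≈ -2.2835e-5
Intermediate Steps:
Function('v')(W) = Add(Rational(-3, 2), W)
Function('Z')(X, K) = Add(2, X, Mul(2, K)) (Function('Z')(X, K) = Mul(Add(Add(X, Mul(2, K)), 2), 1) = Mul(Add(2, X, Mul(2, K)), 1) = Add(2, X, Mul(2, K)))
Function('o')(k) = Add(-103, Pow(k, 2)) (Function('o')(k) = Add(Pow(k, 2), -103) = Add(-103, Pow(k, 2)))
U = Rational(-173631, 4) (U = Add(Add(-103, Pow(Add(Rational(-3, 2), Mul(4, 3)), 2)), Mul(-1, 43415)) = Add(Add(-103, Pow(Add(Rational(-3, 2), 12), 2)), -43415) = Add(Add(-103, Pow(Rational(21, 2), 2)), -43415) = Add(Add(-103, Rational(441, 4)), -43415) = Add(Rational(29, 4), -43415) = Rational(-173631, 4) ≈ -43408.)
Pow(Add(Function('Z')(-37, -175), U), -1) = Pow(Add(Add(2, -37, Mul(2, -175)), Rational(-173631, 4)), -1) = Pow(Add(Add(2, -37, -350), Rational(-173631, 4)), -1) = Pow(Add(-385, Rational(-173631, 4)), -1) = Pow(Rational(-175171, 4), -1) = Rational(-4, 175171)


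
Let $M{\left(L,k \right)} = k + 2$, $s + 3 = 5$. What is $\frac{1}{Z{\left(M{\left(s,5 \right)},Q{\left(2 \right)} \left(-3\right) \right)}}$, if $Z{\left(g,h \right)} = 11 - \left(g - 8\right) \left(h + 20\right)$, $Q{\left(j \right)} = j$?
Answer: $\frac{1}{25} \approx 0.04$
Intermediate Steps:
$s = 2$ ($s = -3 + 5 = 2$)
$M{\left(L,k \right)} = 2 + k$
$Z{\left(g,h \right)} = 11 - \left(-8 + g\right) \left(20 + h\right)$
$\frac{1}{Z{\left(M{\left(s,5 \right)},Q{\left(2 \right)} \left(-3\right) \right)}} = \frac{1}{171 - 20 \left(2 + 5\right) + 8 \cdot 2 \left(-3\right) - \left(2 + 5\right) 2 \left(-3\right)} = \frac{1}{171 - 140 + 8 \left(-6\right) - 7 \left(-6\right)} = \frac{1}{171 - 140 - 48 + 42} = \frac{1}{25}$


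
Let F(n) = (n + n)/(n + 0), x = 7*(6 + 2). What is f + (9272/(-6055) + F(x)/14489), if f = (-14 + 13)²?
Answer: -46599003/87730895 ≈ -0.53116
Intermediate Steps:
x = 56 (x = 7*8 = 56)
F(n) = 2 (F(n) = (2*n)/n = 2)
f = 1 (f = (-1)² = 1)
f + (9272/(-6055) + F(x)/14489) = 1 + (9272/(-6055) + 2/14489) = 1 + (9272*(-1/6055) + 2*(1/14489)) = 1 + (-9272/6055 + 2/14489) = 1 - 134329898/87730895 = -46599003/87730895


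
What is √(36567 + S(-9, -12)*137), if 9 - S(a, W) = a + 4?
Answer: √38485 ≈ 196.18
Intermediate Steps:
S(a, W) = 5 - a (S(a, W) = 9 - (a + 4) = 9 - (4 + a) = 9 + (-4 - a) = 5 - a)
√(36567 + S(-9, -12)*137) = √(36567 + (5 - 1*(-9))*137) = √(36567 + (5 + 9)*137) = √(36567 + 14*137) = √(36567 + 1918) = √38485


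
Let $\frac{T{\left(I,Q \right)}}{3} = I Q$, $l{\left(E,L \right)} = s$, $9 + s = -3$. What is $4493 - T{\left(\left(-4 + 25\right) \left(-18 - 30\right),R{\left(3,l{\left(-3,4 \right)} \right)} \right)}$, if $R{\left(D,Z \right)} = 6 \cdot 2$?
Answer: $40781$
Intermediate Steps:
$s = -12$ ($s = -9 - 3 = -12$)
$l{\left(E,L \right)} = -12$
$R{\left(D,Z \right)} = 12$
$T{\left(I,Q \right)} = 3 I Q$
$4493 - T{\left(\left(-4 + 25\right) \left(-18 - 30\right),R{\left(3,l{\left(-3,4 \right)} \right)} \right)} = 4493 - 3 \left(-4 + 25\right) \left(-18 - 30\right) 12 = 4493 - 3 \cdot 21 \left(-48\right) 12 = 4493 - 3 \left(-1008\right) 12 = 4493 - -36288 = 4493 + 36288 = 40781$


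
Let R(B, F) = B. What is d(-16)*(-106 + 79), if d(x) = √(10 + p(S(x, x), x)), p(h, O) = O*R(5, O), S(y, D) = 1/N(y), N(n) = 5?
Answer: -27*I*√70 ≈ -225.9*I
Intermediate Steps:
S(y, D) = ⅕ (S(y, D) = 1/5 = ⅕)
p(h, O) = 5*O (p(h, O) = O*5 = 5*O)
d(x) = √(10 + 5*x)
d(-16)*(-106 + 79) = √(10 + 5*(-16))*(-106 + 79) = √(10 - 80)*(-27) = √(-70)*(-27) = (I*√70)*(-27) = -27*I*√70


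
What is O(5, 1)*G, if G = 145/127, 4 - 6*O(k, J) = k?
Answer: -145/762 ≈ -0.19029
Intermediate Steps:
O(k, J) = ⅔ - k/6
G = 145/127 (G = 145*(1/127) = 145/127 ≈ 1.1417)
O(5, 1)*G = (⅔ - ⅙*5)*(145/127) = (⅔ - ⅚)*(145/127) = -⅙*145/127 = -145/762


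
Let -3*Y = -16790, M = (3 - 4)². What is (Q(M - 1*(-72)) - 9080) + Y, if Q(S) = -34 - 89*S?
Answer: -30043/3 ≈ -10014.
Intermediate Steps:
M = 1 (M = (-1)² = 1)
Y = 16790/3 (Y = -⅓*(-16790) = 16790/3 ≈ 5596.7)
Q(S) = -34 - 89*S
(Q(M - 1*(-72)) - 9080) + Y = ((-34 - 89*(1 - 1*(-72))) - 9080) + 16790/3 = ((-34 - 89*(1 + 72)) - 9080) + 16790/3 = ((-34 - 89*73) - 9080) + 16790/3 = ((-34 - 6497) - 9080) + 16790/3 = (-6531 - 9080) + 16790/3 = -15611 + 16790/3 = -30043/3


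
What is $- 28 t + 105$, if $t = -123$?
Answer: $3549$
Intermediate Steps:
$- 28 t + 105 = \left(-28\right) \left(-123\right) + 105 = 3444 + 105 = 3549$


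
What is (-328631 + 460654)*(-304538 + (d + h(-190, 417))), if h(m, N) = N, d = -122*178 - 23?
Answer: -43021014780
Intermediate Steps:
d = -21739 (d = -21716 - 23 = -21739)
(-328631 + 460654)*(-304538 + (d + h(-190, 417))) = (-328631 + 460654)*(-304538 + (-21739 + 417)) = 132023*(-304538 - 21322) = 132023*(-325860) = -43021014780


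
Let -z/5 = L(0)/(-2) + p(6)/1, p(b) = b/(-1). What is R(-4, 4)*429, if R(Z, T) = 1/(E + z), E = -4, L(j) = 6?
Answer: 429/41 ≈ 10.463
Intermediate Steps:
p(b) = -b (p(b) = b*(-1) = -b)
z = 45 (z = -5*(6/(-2) - 1*6/1) = -5*(6*(-½) - 6*1) = -5*(-3 - 6) = -5*(-9) = 45)
R(Z, T) = 1/41 (R(Z, T) = 1/(-4 + 45) = 1/41)
R(-4, 4)*429 = (1/41)*429 = 429/41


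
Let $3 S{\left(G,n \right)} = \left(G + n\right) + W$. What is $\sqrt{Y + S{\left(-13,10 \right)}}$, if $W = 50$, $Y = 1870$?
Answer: $\frac{\sqrt{16971}}{3} \approx 43.424$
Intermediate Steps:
$S{\left(G,n \right)} = \frac{50}{3} + \frac{G}{3} + \frac{n}{3}$ ($S{\left(G,n \right)} = \frac{\left(G + n\right) + 50}{3} = \frac{50 + G + n}{3} = \frac{50}{3} + \frac{G}{3} + \frac{n}{3}$)
$\sqrt{Y + S{\left(-13,10 \right)}} = \sqrt{1870 + \left(\frac{50}{3} + \frac{1}{3} \left(-13\right) + \frac{1}{3} \cdot 10\right)} = \sqrt{1870 + \left(\frac{50}{3} - \frac{13}{3} + \frac{10}{3}\right)} = \sqrt{1870 + \frac{47}{3}} = \sqrt{\frac{5657}{3}} = \frac{\sqrt{16971}}{3}$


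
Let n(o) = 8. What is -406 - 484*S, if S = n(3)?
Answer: -4278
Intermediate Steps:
S = 8
-406 - 484*S = -406 - 484*8 = -406 - 3872 = -4278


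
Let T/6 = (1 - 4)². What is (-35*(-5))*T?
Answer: 9450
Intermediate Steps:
T = 54 (T = 6*(1 - 4)² = 6*(-3)² = 6*9 = 54)
(-35*(-5))*T = -35*(-5)*54 = 175*54 = 9450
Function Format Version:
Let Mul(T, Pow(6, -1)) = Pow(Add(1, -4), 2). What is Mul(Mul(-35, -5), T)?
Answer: 9450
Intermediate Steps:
T = 54 (T = Mul(6, Pow(Add(1, -4), 2)) = Mul(6, Pow(-3, 2)) = Mul(6, 9) = 54)
Mul(Mul(-35, -5), T) = Mul(Mul(-35, -5), 54) = Mul(175, 54) = 9450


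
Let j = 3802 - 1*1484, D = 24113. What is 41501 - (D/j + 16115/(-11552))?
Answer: 29238245335/704672 ≈ 41492.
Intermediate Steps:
j = 2318 (j = 3802 - 1484 = 2318)
41501 - (D/j + 16115/(-11552)) = 41501 - (24113/2318 + 16115/(-11552)) = 41501 - (24113*(1/2318) + 16115*(-1/11552)) = 41501 - (24113/2318 - 16115/11552) = 41501 - 1*6347337/704672 = 41501 - 6347337/704672 = 29238245335/704672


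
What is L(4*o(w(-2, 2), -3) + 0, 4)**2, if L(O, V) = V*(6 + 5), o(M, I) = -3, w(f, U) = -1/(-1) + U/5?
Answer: 1936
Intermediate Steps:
w(f, U) = 1 + U/5 (w(f, U) = -1*(-1) + U*(1/5) = 1 + U/5)
L(O, V) = 11*V (L(O, V) = V*11 = 11*V)
L(4*o(w(-2, 2), -3) + 0, 4)**2 = (11*4)**2 = 44**2 = 1936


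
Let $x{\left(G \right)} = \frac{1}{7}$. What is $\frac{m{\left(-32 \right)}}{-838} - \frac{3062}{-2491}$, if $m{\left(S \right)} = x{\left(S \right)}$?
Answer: $\frac{17959201}{14612206} \approx 1.2291$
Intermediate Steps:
$x{\left(G \right)} = \frac{1}{7}$
$m{\left(S \right)} = \frac{1}{7}$
$\frac{m{\left(-32 \right)}}{-838} - \frac{3062}{-2491} = \frac{1}{7 \left(-838\right)} - \frac{3062}{-2491} = \frac{1}{7} \left(- \frac{1}{838}\right) - - \frac{3062}{2491} = - \frac{1}{5866} + \frac{3062}{2491} = \frac{17959201}{14612206}$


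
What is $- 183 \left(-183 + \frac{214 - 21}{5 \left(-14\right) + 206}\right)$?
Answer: $\frac{4519185}{136} \approx 33229.0$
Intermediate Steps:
$- 183 \left(-183 + \frac{214 - 21}{5 \left(-14\right) + 206}\right) = - 183 \left(-183 + \frac{193}{-70 + 206}\right) = - 183 \left(-183 + \frac{193}{136}\right) = \left(-183\right) \left(- \frac{24695}{136}\right) = \frac{4519185}{136}$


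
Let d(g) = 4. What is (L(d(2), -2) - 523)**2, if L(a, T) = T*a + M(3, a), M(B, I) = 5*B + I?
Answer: 262144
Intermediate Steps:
M(B, I) = I + 5*B
L(a, T) = 15 + a + T*a (L(a, T) = T*a + (a + 5*3) = T*a + (a + 15) = T*a + (15 + a) = 15 + a + T*a)
(L(d(2), -2) - 523)**2 = ((15 + 4 - 2*4) - 523)**2 = ((15 + 4 - 8) - 523)**2 = (11 - 523)**2 = (-512)**2 = 262144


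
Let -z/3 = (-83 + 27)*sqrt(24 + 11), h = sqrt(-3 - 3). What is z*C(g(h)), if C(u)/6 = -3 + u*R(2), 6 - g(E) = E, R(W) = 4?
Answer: 21168*sqrt(35) - 4032*I*sqrt(210) ≈ 1.2523e+5 - 58429.0*I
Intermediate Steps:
h = I*sqrt(6) (h = sqrt(-6) = I*sqrt(6) ≈ 2.4495*I)
g(E) = 6 - E
C(u) = -18 + 24*u (C(u) = 6*(-3 + u*4) = 6*(-3 + 4*u) = -18 + 24*u)
z = 168*sqrt(35) (z = -3*(-83 + 27)*sqrt(24 + 11) = -(-168)*sqrt(35) = 168*sqrt(35) ≈ 993.90)
z*C(g(h)) = (168*sqrt(35))*(-18 + 24*(6 - I*sqrt(6))) = (168*sqrt(35))*(-18 + (144 - 24*I*sqrt(6))) = (168*sqrt(35))*(126 - 24*I*sqrt(6)) = 168*sqrt(35)*(126 - 24*I*sqrt(6))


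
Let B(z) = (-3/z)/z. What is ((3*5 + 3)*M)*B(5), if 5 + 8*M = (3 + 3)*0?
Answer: 27/20 ≈ 1.3500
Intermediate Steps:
B(z) = -3/z²
M = -5/8 (M = -5/8 + ((3 + 3)*0)/8 = -5/8 + (6*0)/8 = -5/8 + (⅛)*0 = -5/8 + 0 = -5/8 ≈ -0.62500)
((3*5 + 3)*M)*B(5) = ((3*5 + 3)*(-5/8))*(-3/5²) = ((15 + 3)*(-5/8))*(-3*1/25) = (18*(-5/8))*(-3/25) = -45/4*(-3/25) = 27/20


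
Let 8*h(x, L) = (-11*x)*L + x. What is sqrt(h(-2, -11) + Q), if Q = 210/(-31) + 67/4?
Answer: I*sqrt(78895)/62 ≈ 4.5304*I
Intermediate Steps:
h(x, L) = x/8 - 11*L*x/8 (h(x, L) = ((-11*x)*L + x)/8 = (-11*L*x + x)/8 = (x - 11*L*x)/8 = x/8 - 11*L*x/8)
Q = 1237/124 (Q = 210*(-1/31) + 67*(1/4) = -210/31 + 67/4 = 1237/124 ≈ 9.9758)
sqrt(h(-2, -11) + Q) = sqrt((1/8)*(-2)*(1 - 11*(-11)) + 1237/124) = sqrt((1/8)*(-2)*(1 + 121) + 1237/124) = sqrt((1/8)*(-2)*122 + 1237/124) = sqrt(-61/2 + 1237/124) = sqrt(-2545/124) = I*sqrt(78895)/62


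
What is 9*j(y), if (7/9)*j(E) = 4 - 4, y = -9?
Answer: 0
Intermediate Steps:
j(E) = 0 (j(E) = 9*(4 - 4)/7 = (9/7)*0 = 0)
9*j(y) = 9*0 = 0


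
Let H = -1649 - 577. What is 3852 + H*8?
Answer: -13956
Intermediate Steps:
H = -2226
3852 + H*8 = 3852 - 2226*8 = 3852 - 17808 = -13956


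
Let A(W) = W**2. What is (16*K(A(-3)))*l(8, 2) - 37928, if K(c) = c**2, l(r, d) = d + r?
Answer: -24968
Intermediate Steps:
(16*K(A(-3)))*l(8, 2) - 37928 = (16*((-3)**2)**2)*(2 + 8) - 37928 = (16*9**2)*10 - 37928 = (16*81)*10 - 37928 = 1296*10 - 37928 = 12960 - 37928 = -24968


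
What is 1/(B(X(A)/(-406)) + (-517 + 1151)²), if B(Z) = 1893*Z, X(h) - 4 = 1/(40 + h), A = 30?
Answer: 28420/11423057587 ≈ 2.4880e-6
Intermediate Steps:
X(h) = 4 + 1/(40 + h)
1/(B(X(A)/(-406)) + (-517 + 1151)²) = 1/(1893*(((161 + 4*30)/(40 + 30))/(-406)) + (-517 + 1151)²) = 1/(1893*(((161 + 120)/70)*(-1/406)) + 634²) = 1/(1893*(((1/70)*281)*(-1/406)) + 401956) = 1/(1893*((281/70)*(-1/406)) + 401956) = 1/(1893*(-281/28420) + 401956) = 1/(-531933/28420 + 401956) = 1/(11423057587/28420) = 28420/11423057587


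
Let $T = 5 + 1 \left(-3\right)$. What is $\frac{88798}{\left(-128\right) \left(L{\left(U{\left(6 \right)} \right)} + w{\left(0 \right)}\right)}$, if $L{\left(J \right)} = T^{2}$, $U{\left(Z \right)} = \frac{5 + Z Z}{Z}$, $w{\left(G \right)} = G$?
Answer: $- \frac{44399}{256} \approx -173.43$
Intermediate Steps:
$T = 2$ ($T = 5 - 3 = 2$)
$U{\left(Z \right)} = \frac{5 + Z^{2}}{Z}$
$L{\left(J \right)} = 4$ ($L{\left(J \right)} = 2^{2} = 4$)
$\frac{88798}{\left(-128\right) \left(L{\left(U{\left(6 \right)} \right)} + w{\left(0 \right)}\right)} = \frac{88798}{\left(-128\right) \left(4 + 0\right)} = \frac{88798}{\left(-128\right) 4} = \frac{88798}{-512} = 88798 \left(- \frac{1}{512}\right) = - \frac{44399}{256}$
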